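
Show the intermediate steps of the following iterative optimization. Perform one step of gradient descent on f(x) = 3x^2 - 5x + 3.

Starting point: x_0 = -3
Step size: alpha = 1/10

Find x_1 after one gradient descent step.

f(x) = 3x^2 - 5x + 3
f'(x) = 6x - 5
f'(-3) = 6*-3 + (-5) = -23
x_1 = x_0 - alpha * f'(x_0) = -3 - 1/10 * -23 = -7/10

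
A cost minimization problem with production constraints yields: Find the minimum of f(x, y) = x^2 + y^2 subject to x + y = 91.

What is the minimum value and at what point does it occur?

Substitute y = 91 - x into f(x,y) = x^2 + y^2:
g(x) = x^2 + (91 - x)^2 = 2x^2 - 182x + 8281
g'(x) = 4x - 182 = 0  =>  x = 91/2
y = 91 - 91/2 = 91/2
Minimum value = (91/2)^2 + (91/2)^2 = 8281/2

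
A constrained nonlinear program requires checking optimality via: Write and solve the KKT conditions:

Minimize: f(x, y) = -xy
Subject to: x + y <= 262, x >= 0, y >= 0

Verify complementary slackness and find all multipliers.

Problem: min -xy s.t. x + y <= 262 (multiplier lambda), x >= 0 (mu_x), y >= 0 (mu_y)
KKT stationarity: -y + lambda - mu_x = 0, -x + lambda - mu_y = 0, with lambda, mu_x, mu_y >= 0
Complementary slackness: lambda*(x + y - 262) = 0, mu_x*x = 0, mu_y*y = 0
If lambda = 0: y = -mu_x <= 0 and x = -mu_y <= 0 force x = y = 0 with f = 0; but x = y = 131 is feasible with f = -17161 < 0, so this is not the minimum. Hence lambda > 0 and x + y = 262.
Try x > 0, y > 0 (so mu_x = mu_y = 0): y = lambda, x = lambda => x = y = lambda
x + y = 262 => 2*lambda = 262 => lambda = 131
x* = y* = 131 > 0, consistent with mu_x = mu_y = 0.
(Any feasible point with x = 0 or y = 0 has f = 0 > -17161, so the minimum is not on those boundaries.)
min(-xy) = -17161 (i.e. max xy = 17161)
Multipliers: lambda = 131, mu_x = 0, mu_y = 0
Complementary slackness: lambda*(x + y - 262) = 131*(131 + 131 - 262) = 0, mu_x*x = 0*131 = 0, mu_y*y = 0*131 = 0. Satisfied.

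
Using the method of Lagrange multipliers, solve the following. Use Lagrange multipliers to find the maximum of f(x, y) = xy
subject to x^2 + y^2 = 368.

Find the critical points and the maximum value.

Lagrange conditions: y = 2*lambda*x and x = 2*lambda*y
If x = 0 then y = 0, violating the constraint, so x, y != 0.
Dividing: y/x = x/y => x^2 = y^2 => y = x or y = -x
Constraint: 2x^2 = 368 => x^2 = 184 => x = +/-sqrt(184)
Critical points: (sqrt(184), sqrt(184)), (-sqrt(184), -sqrt(184)), (sqrt(184), -sqrt(184)), (-sqrt(184), sqrt(184))
  y = x:  xy = x^2 = 184  at (sqrt(184), sqrt(184)) and (-sqrt(184), -sqrt(184))
  y = -x: xy = -x^2 = -184 at (sqrt(184), -sqrt(184)) and (-sqrt(184), sqrt(184))
Maximum xy = 184 at (sqrt(184), sqrt(184)) and (-sqrt(184), -sqrt(184))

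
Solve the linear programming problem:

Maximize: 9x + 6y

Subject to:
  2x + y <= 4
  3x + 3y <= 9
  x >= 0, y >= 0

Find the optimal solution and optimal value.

Feasible vertices: (0, 0), (0, 3), (1, 2), (2, 0)
Objective 9x + 6y at each:
  (0, 0): 0
  (0, 3): 18
  (1, 2): 21
  (2, 0): 18
Maximum is 21 at (1, 2).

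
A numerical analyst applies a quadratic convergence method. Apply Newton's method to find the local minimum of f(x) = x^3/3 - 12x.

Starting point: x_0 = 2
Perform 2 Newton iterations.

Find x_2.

f(x) = x^3/3 - 12x
f'(x) = x^2 - 12, f''(x) = 2x
Newton update: x_{n+1} = x_n - (x_n^2 - 12)/(2*x_n)
Step 1: x_0 = 2, f'=-8, f''=4, x_1 = 4
Step 2: x_1 = 4, f'=4, f''=8, x_2 = 7/2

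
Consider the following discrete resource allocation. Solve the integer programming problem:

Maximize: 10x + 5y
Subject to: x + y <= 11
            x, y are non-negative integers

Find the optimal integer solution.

Objective: 10x + 5y, constraint: x + y <= 11
Coefficient of x is 10 >= coefficient of y is 5, so allocate the entire budget to x.
Optimal: x = 11, y = 0, value = 110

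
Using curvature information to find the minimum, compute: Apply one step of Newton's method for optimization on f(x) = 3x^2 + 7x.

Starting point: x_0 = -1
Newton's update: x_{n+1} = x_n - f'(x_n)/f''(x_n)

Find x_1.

f(x) = 3x^2 + 7x
f'(x) = 6x + (7), f''(x) = 6
Newton step: x_1 = x_0 - f'(x_0)/f''(x_0)
f'(-1) = 1
x_1 = -1 - 1/6 = -7/6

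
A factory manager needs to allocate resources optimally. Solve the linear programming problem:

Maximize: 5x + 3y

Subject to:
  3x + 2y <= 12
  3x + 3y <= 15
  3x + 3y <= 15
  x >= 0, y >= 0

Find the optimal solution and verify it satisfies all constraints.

Feasible vertices: (0, 0), (0, 5), (2, 3), (4, 0)
Objective 5x + 3y at each vertex:
  (0, 0): 0
  (0, 5): 15
  (2, 3): 19
  (4, 0): 20
Maximum is 20 at (4, 0).
Verify constraints at (x, y) = (4, 0):
  3*4 + 2*0 = 12 <= 12 (active)
  3*4 + 3*0 = 12 <= 15
  3*4 + 3*0 = 12 <= 15
  x = 4 >= 0, y = 0 >= 0. All constraints satisfied.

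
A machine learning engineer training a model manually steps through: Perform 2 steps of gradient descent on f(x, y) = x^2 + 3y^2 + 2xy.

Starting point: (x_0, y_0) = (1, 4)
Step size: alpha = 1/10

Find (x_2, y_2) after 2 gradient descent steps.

f(x,y) = x^2 + 3y^2 + 2xy
grad_x = 2x + 2y, grad_y = 6y + 2x
Step 1: grad = (10, 26), (0, 7/5)
Step 2: grad = (14/5, 42/5), (-7/25, 14/25)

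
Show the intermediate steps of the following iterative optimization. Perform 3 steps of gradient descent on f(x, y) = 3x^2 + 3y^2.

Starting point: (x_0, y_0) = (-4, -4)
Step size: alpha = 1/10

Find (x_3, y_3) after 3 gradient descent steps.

f(x,y) = 3x^2 + 3y^2
grad_x = 6x + 0y, grad_y = 6y + 0x
Step 1: grad = (-24, -24), (-8/5, -8/5)
Step 2: grad = (-48/5, -48/5), (-16/25, -16/25)
Step 3: grad = (-96/25, -96/25), (-32/125, -32/125)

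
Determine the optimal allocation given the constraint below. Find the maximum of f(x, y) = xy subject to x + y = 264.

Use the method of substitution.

Substitute y = 264 - x into f(x,y) = xy:
g(x) = x(264 - x) = 264x - x^2
g'(x) = 264 - 2x = 0  =>  x = 132
y = 264 - 132 = 132
Maximum value = 132 * 132 = 17424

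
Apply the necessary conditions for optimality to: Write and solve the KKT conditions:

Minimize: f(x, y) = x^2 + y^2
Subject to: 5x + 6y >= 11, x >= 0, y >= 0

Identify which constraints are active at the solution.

KKT conditions for min x^2 + y^2 s.t. 5x + 6y >= 11, x >= 0, y >= 0:
Stationarity: 2x = mu*5 + mu_x, 2y = mu*6 + mu_y, with mu, mu_x, mu_y >= 0
Complementary slackness: mu*(5x + 6y - 11) = 0, mu_x*x = 0, mu_y*y = 0
(0, 0) is infeasible (5*0 + 6*0 < 11), so if mu = 0 stationarity would force x = mu_x/2 >= 0, y = mu_y/2 >= 0 with mu_x*x = mu_y*y = 0, i.e. x = y = 0: contradiction. Hence mu > 0 and 5x + 6y = 11 is active.
Try x > 0, y > 0 (so mu_x = mu_y = 0): x = 5*mu/2, y = 6*mu/2
Substitute: 5*(5*mu/2) + 6*(6*mu/2) = 11
  mu*61/2 = 11 => mu = 22/61
x* = 55/61 > 0, y* = 66/61 > 0, consistent with mu_x = mu_y = 0.
f is convex and the constraints are linear, so this KKT point is the global minimum.
f* = 121/61
Active constraints: 5x + 6y >= 11 (holds with equality, mu = 22/61 > 0); x >= 0 and y >= 0 are inactive (mu_x = mu_y = 0).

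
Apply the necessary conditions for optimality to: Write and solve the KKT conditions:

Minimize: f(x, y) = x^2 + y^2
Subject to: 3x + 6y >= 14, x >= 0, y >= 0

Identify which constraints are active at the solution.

KKT conditions for min x^2 + y^2 s.t. 3x + 6y >= 14, x >= 0, y >= 0:
Stationarity: 2x = mu*3 + mu_x, 2y = mu*6 + mu_y, with mu, mu_x, mu_y >= 0
Complementary slackness: mu*(3x + 6y - 14) = 0, mu_x*x = 0, mu_y*y = 0
(0, 0) is infeasible (3*0 + 6*0 < 14), so if mu = 0 stationarity would force x = mu_x/2 >= 0, y = mu_y/2 >= 0 with mu_x*x = mu_y*y = 0, i.e. x = y = 0: contradiction. Hence mu > 0 and 3x + 6y = 14 is active.
Try x > 0, y > 0 (so mu_x = mu_y = 0): x = 3*mu/2, y = 6*mu/2
Substitute: 3*(3*mu/2) + 6*(6*mu/2) = 14
  mu*45/2 = 14 => mu = 28/45
x* = 14/15 > 0, y* = 28/15 > 0, consistent with mu_x = mu_y = 0.
f is convex and the constraints are linear, so this KKT point is the global minimum.
f* = 196/45
Active constraints: 3x + 6y >= 14 (holds with equality, mu = 28/45 > 0); x >= 0 and y >= 0 are inactive (mu_x = mu_y = 0).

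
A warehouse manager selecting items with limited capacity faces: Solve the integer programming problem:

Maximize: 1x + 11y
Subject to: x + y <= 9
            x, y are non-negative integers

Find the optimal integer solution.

Objective: 1x + 11y, constraint: x + y <= 9
Coefficient of y is 11 > coefficient of x is 1, so allocate the entire budget to y.
Optimal: x = 0, y = 9, value = 99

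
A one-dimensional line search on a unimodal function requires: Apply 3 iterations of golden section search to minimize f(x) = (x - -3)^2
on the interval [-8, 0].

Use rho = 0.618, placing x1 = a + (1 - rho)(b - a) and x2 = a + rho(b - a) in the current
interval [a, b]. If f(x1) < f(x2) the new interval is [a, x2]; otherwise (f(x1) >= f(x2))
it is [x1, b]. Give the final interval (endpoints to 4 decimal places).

Golden section search for min of f(x) = (x - -3)^2 on [-8, 0].
Each step: x1 = a + (1 - rho)(b - a), x2 = a + rho(b - a); if f(x1) < f(x2) keep [a, x2], otherwise keep [x1, b].
Step 1: [-8.0000, 0.0000], x1=-4.9440 (f=3.7791), x2=-3.0560 (f=0.0031); f(x1) > f(x2) => keep [-4.9440, 0.0000]
Step 2: [-4.9440, 0.0000], x1=-3.0554 (f=0.0031), x2=-1.8886 (f=1.2352); f(x1) < f(x2) => keep [-4.9440, -1.8886]
Step 3: [-4.9440, -1.8886], x1=-3.7768 (f=0.6035), x2=-3.0558 (f=0.0031); f(x1) > f(x2) => keep [-3.7768, -1.8886]
Final interval: [-3.7768, -1.8886]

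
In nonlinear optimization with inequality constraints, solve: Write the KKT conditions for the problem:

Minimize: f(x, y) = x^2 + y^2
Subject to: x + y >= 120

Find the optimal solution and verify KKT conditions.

KKT conditions for min x^2 + y^2 s.t. x + y >= 120:
Stationarity: 2x = mu, 2y = mu
So x = y = mu/2.
Complementary slackness: mu*(x + y - 120) = 0
Primal feasibility: x + y >= 120; dual feasibility: mu >= 0
If mu = 0 then x = y = 0, but 0 + 0 < 120 is infeasible, so the constraint is active.
Constraint active: x + y = 2*(mu/2) = 120 => mu = 120
x = y = 60, f = 7200
Verify: stationarity 2*60 = 120 = mu; primal 60 + 60 = 120 >= 120; dual mu = 120 >= 0; complementary slackness 120*(120 - 120) = 0. All KKT conditions hold.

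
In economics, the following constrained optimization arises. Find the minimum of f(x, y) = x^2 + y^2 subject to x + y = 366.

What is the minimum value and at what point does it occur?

Substitute y = 366 - x into f(x,y) = x^2 + y^2:
g(x) = x^2 + (366 - x)^2 = 2x^2 - 732x + 133956
g'(x) = 4x - 732 = 0  =>  x = 183
y = 366 - 183 = 183
Minimum value = 183^2 + 183^2 = 66978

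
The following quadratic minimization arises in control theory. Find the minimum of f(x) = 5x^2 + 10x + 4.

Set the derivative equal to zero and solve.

f(x) = 5x^2 + 10x + 4
f'(x) = 10x + (10) = 0
x = -10/10 = -1
f(-1) = -1
Since f''(x) = 10 > 0, this is a minimum.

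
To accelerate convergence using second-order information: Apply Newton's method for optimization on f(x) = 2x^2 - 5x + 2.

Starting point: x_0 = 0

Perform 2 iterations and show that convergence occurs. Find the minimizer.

f(x) = 2x^2 - 5x + 2, f'(x) = 4x + (-5), f''(x) = 4
Step 1: f'(0) = -5, x_1 = 0 - -5/4 = 5/4
Step 2: f'(5/4) = 0, x_2 = 5/4 (converged)
Newton's method converges in 1 step for quadratics.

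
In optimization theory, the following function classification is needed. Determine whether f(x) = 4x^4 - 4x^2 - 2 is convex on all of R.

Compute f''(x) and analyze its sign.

f(x) = 4x^4 - 4x^2 - 2
f'(x) = 16x^3 + -8x
f''(x) = 48x^2 + -8
f''(0) = -8 < 0, so not convex near x = 0
Therefore, f is not globally convex on R.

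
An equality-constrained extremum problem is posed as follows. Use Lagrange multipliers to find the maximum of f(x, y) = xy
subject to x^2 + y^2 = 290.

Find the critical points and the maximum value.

Lagrange conditions: y = 2*lambda*x and x = 2*lambda*y
If x = 0 then y = 0, violating the constraint, so x, y != 0.
Dividing: y/x = x/y => x^2 = y^2 => y = x or y = -x
Constraint: 2x^2 = 290 => x^2 = 145 => x = +/-sqrt(145)
Critical points: (sqrt(145), sqrt(145)), (-sqrt(145), -sqrt(145)), (sqrt(145), -sqrt(145)), (-sqrt(145), sqrt(145))
  y = x:  xy = x^2 = 145  at (sqrt(145), sqrt(145)) and (-sqrt(145), -sqrt(145))
  y = -x: xy = -x^2 = -145 at (sqrt(145), -sqrt(145)) and (-sqrt(145), sqrt(145))
Maximum xy = 145 at (sqrt(145), sqrt(145)) and (-sqrt(145), -sqrt(145))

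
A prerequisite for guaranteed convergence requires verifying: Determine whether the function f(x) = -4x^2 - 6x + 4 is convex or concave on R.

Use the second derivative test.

f(x) = -4x^2 - 6x + 4
f'(x) = -8x - 6
f''(x) = -8
Since f''(x) = -8 < 0 for all x, f is concave on R.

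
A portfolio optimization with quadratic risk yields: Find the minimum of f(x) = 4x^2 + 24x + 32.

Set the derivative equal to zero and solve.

f(x) = 4x^2 + 24x + 32
f'(x) = 8x + (24) = 0
x = -24/8 = -3
f(-3) = -4
Since f''(x) = 8 > 0, this is a minimum.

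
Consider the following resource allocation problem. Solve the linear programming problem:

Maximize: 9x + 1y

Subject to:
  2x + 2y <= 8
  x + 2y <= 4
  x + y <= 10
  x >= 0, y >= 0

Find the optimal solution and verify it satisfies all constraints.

Feasible vertices: (0, 0), (0, 2), (4, 0)
Objective 9x + 1y at each vertex:
  (0, 0): 0
  (0, 2): 2
  (4, 0): 36
Maximum is 36 at (4, 0).
Verify constraints at (x, y) = (4, 0):
  2*4 + 2*0 = 8 <= 8 (active)
  1*4 + 2*0 = 4 <= 4 (active)
  1*4 + 1*0 = 4 <= 10
  x = 4 >= 0, y = 0 >= 0. All constraints satisfied.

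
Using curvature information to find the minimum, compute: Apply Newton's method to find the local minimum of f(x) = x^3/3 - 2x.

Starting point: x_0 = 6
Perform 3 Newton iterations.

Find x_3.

f(x) = x^3/3 - 2x
f'(x) = x^2 - 2, f''(x) = 2x
Newton update: x_{n+1} = x_n - (x_n^2 - 2)/(2*x_n)
Step 1: x_0 = 6, f'=34, f''=12, x_1 = 19/6
Step 2: x_1 = 19/6, f'=289/36, f''=19/3, x_2 = 433/228
Step 3: x_2 = 433/228, f'=83521/51984, f''=433/114, x_3 = 291457/197448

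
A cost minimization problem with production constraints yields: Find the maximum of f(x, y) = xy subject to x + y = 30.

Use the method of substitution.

Substitute y = 30 - x into f(x,y) = xy:
g(x) = x(30 - x) = 30x - x^2
g'(x) = 30 - 2x = 0  =>  x = 15
y = 30 - 15 = 15
Maximum value = 15 * 15 = 225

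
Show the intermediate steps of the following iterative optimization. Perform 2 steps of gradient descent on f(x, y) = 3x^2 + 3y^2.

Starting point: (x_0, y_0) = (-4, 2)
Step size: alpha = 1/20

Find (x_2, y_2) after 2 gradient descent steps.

f(x,y) = 3x^2 + 3y^2
grad_x = 6x + 0y, grad_y = 6y + 0x
Step 1: grad = (-24, 12), (-14/5, 7/5)
Step 2: grad = (-84/5, 42/5), (-49/25, 49/50)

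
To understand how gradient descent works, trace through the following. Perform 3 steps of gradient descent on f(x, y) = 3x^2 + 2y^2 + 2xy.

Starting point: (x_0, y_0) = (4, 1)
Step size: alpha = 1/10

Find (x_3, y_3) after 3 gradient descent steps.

f(x,y) = 3x^2 + 2y^2 + 2xy
grad_x = 6x + 2y, grad_y = 4y + 2x
Step 1: grad = (26, 12), (7/5, -1/5)
Step 2: grad = (8, 2), (3/5, -2/5)
Step 3: grad = (14/5, -2/5), (8/25, -9/25)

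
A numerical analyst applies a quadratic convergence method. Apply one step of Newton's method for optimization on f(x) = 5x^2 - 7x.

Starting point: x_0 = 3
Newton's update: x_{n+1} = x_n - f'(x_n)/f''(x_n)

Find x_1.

f(x) = 5x^2 - 7x
f'(x) = 10x + (-7), f''(x) = 10
Newton step: x_1 = x_0 - f'(x_0)/f''(x_0)
f'(3) = 23
x_1 = 3 - 23/10 = 7/10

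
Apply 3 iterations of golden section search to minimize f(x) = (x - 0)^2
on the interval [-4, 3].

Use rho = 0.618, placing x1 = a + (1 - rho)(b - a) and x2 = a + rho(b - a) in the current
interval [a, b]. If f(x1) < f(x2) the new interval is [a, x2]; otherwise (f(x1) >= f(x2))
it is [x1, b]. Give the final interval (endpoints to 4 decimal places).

Golden section search for min of f(x) = (x - 0)^2 on [-4, 3].
Each step: x1 = a + (1 - rho)(b - a), x2 = a + rho(b - a); if f(x1) < f(x2) keep [a, x2], otherwise keep [x1, b].
Step 1: [-4.0000, 3.0000], x1=-1.3260 (f=1.7583), x2=0.3260 (f=0.1063); f(x1) > f(x2) => keep [-1.3260, 3.0000]
Step 2: [-1.3260, 3.0000], x1=0.3265 (f=0.1066), x2=1.3475 (f=1.8157); f(x1) < f(x2) => keep [-1.3260, 1.3475]
Step 3: [-1.3260, 1.3475], x1=-0.3047 (f=0.0929), x2=0.3262 (f=0.1064); f(x1) < f(x2) => keep [-1.3260, 0.3262]
Final interval: [-1.3260, 0.3262]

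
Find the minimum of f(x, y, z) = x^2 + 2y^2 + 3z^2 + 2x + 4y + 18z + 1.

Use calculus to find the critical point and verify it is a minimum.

f(x,y,z) = x^2 + 2y^2 + 3z^2 + 2x + 4y + 18z + 1
df/dx = 2x + (2) = 0 => x = -1
df/dy = 4y + (4) = 0 => y = -1
df/dz = 6z + (18) = 0 => z = -3
f(-1,-1,-3) = 1*(-1)^2 + 2*(-1)^2 + 3*(-3)^2 + 2*(-1) + 4*(-1) + 18*(-3) + 1 = -29
Hessian is diagonal with entries 2, 4, 6 > 0, confirmed minimum.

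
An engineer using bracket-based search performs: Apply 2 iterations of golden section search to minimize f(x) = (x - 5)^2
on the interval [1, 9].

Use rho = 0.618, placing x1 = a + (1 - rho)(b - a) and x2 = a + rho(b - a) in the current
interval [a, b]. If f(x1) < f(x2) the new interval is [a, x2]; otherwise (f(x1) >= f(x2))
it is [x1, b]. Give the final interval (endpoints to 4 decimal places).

Golden section search for min of f(x) = (x - 5)^2 on [1, 9].
Each step: x1 = a + (1 - rho)(b - a), x2 = a + rho(b - a); if f(x1) < f(x2) keep [a, x2], otherwise keep [x1, b].
Step 1: [1.0000, 9.0000], x1=4.0560 (f=0.8911), x2=5.9440 (f=0.8911); f(x1) = f(x2) (tie, not '<') => keep [4.0560, 9.0000]
Step 2: [4.0560, 9.0000], x1=5.9446 (f=0.8923), x2=7.1114 (f=4.4580); f(x1) < f(x2) => keep [4.0560, 7.1114]
Final interval: [4.0560, 7.1114]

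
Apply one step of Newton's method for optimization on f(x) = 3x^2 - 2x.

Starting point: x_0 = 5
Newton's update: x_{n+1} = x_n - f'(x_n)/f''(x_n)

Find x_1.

f(x) = 3x^2 - 2x
f'(x) = 6x + (-2), f''(x) = 6
Newton step: x_1 = x_0 - f'(x_0)/f''(x_0)
f'(5) = 28
x_1 = 5 - 28/6 = 1/3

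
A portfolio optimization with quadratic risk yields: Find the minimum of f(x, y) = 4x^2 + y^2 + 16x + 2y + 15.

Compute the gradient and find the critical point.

f(x,y) = 4x^2 + y^2 + 16x + 2y + 15
df/dx = 8x + (16) = 0  =>  x = -2
df/dy = 2y + (2) = 0  =>  y = -1
f(-2, -1) = 4*(-2)^2 + 1*(-1)^2 + 16*(-2) + 2*(-1) + 15 = -2
Hessian is diagonal with entries 8, 2 > 0, so this is a minimum.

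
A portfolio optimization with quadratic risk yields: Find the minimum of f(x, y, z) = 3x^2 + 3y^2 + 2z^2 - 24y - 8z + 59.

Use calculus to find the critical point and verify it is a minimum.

f(x,y,z) = 3x^2 + 3y^2 + 2z^2 - 24y - 8z + 59
df/dx = 6x + (0) = 0 => x = 0
df/dy = 6y + (-24) = 0 => y = 4
df/dz = 4z + (-8) = 0 => z = 2
f(0,4,2) = 3*(0)^2 + 3*(4)^2 + 2*(2)^2 + -24*(4) + -8*(2) + 59 = 3
Hessian is diagonal with entries 6, 6, 4 > 0, confirmed minimum.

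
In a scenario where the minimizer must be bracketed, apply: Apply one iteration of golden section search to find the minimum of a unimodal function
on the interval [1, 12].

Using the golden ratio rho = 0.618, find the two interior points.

Golden section search on [1, 12].
Golden ratio rho = 0.618 (approx).
Interior points:
  x_1 = 1 + (1-0.618)*11 = 5.2020
  x_2 = 1 + 0.618*11 = 7.7980
Compare f(x_1) and f(x_2) to determine which subinterval to keep.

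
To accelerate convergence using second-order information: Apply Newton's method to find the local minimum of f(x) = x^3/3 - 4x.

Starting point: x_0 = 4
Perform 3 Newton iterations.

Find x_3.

f(x) = x^3/3 - 4x
f'(x) = x^2 - 4, f''(x) = 2x
Newton update: x_{n+1} = x_n - (x_n^2 - 4)/(2*x_n)
Step 1: x_0 = 4, f'=12, f''=8, x_1 = 5/2
Step 2: x_1 = 5/2, f'=9/4, f''=5, x_2 = 41/20
Step 3: x_2 = 41/20, f'=81/400, f''=41/10, x_3 = 3281/1640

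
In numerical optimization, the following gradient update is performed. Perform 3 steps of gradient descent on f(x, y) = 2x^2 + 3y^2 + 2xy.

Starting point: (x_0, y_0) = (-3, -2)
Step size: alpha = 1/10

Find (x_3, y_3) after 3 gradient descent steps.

f(x,y) = 2x^2 + 3y^2 + 2xy
grad_x = 4x + 2y, grad_y = 6y + 2x
Step 1: grad = (-16, -18), (-7/5, -1/5)
Step 2: grad = (-6, -4), (-4/5, 1/5)
Step 3: grad = (-14/5, -2/5), (-13/25, 6/25)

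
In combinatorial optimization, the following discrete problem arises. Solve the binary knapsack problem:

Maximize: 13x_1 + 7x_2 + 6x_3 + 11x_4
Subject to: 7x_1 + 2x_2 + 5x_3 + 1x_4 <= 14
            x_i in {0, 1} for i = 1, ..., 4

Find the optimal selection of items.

Items: item 1 (v=13, w=7), item 2 (v=7, w=2), item 3 (v=6, w=5), item 4 (v=11, w=1)
Capacity: 14
Checking all 16 subsets (w = total weight, v = total value):
  {}: w = 0, v = 0
  {1}: w = 7, v = 13
  {2}: w = 2, v = 7
  {3}: w = 5, v = 6
  {4}: w = 1, v = 11
  {1, 2}: w = 9, v = 20
  {1, 3}: w = 12, v = 19
  {1, 4}: w = 8, v = 24
  {2, 3}: w = 7, v = 13
  {2, 4}: w = 3, v = 18
  {3, 4}: w = 6, v = 17
  {1, 2, 3}: w = 14, v = 26
  {1, 2, 4}: w = 10, v = 31
  {1, 3, 4}: w = 13, v = 30
  {2, 3, 4}: w = 8, v = 24
  {1, 2, 3, 4}: w = 15 > 14, infeasible
Best feasible subset: items [1, 2, 4]
Total weight: 10 <= 14, total value: 31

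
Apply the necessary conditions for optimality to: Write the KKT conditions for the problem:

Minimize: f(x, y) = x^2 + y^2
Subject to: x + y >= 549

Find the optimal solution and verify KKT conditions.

KKT conditions for min x^2 + y^2 s.t. x + y >= 549:
Stationarity: 2x = mu, 2y = mu
So x = y = mu/2.
Complementary slackness: mu*(x + y - 549) = 0
Primal feasibility: x + y >= 549; dual feasibility: mu >= 0
If mu = 0 then x = y = 0, but 0 + 0 < 549 is infeasible, so the constraint is active.
Constraint active: x + y = 2*(mu/2) = 549 => mu = 549
x = y = 549/2, f = 301401/2
Verify: stationarity 2*(549/2) = 549 = mu; primal 549/2 + 549/2 = 549 >= 549; dual mu = 549 >= 0; complementary slackness 549*(549 - 549) = 0. All KKT conditions hold.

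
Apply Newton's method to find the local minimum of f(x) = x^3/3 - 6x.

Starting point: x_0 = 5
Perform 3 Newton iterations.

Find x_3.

f(x) = x^3/3 - 6x
f'(x) = x^2 - 6, f''(x) = 2x
Newton update: x_{n+1} = x_n - (x_n^2 - 6)/(2*x_n)
Step 1: x_0 = 5, f'=19, f''=10, x_1 = 31/10
Step 2: x_1 = 31/10, f'=361/100, f''=31/5, x_2 = 1561/620
Step 3: x_2 = 1561/620, f'=130321/384400, f''=1561/310, x_3 = 4743121/1935640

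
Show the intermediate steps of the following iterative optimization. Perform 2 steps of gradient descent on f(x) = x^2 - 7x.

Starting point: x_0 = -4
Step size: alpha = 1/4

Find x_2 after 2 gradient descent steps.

f(x) = x^2 - 7x, f'(x) = 2x + (-7)
Step 1: f'(-4) = -15, x_1 = -4 - 1/4 * -15 = -1/4
Step 2: f'(-1/4) = -15/2, x_2 = -1/4 - 1/4 * -15/2 = 13/8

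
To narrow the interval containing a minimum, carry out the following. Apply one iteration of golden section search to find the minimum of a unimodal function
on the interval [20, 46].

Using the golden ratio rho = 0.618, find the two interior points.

Golden section search on [20, 46].
Golden ratio rho = 0.618 (approx).
Interior points:
  x_1 = 20 + (1-0.618)*26 = 29.9320
  x_2 = 20 + 0.618*26 = 36.0680
Compare f(x_1) and f(x_2) to determine which subinterval to keep.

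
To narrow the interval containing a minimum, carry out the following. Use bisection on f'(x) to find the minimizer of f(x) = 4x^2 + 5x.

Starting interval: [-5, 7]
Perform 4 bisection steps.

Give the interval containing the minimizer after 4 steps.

Finding critical point of f(x) = 4x^2 + 5x using bisection on f'(x) = 8x + 5.
f'(x) = 0 when x = -5/8.
Starting interval: [-5, 7]
Step 1: mid = 1, f'(mid) = 13, new interval = [-5, 1]
Step 2: mid = -2, f'(mid) = -11, new interval = [-2, 1]
Step 3: mid = -1/2, f'(mid) = 1, new interval = [-2, -1/2]
Step 4: mid = -5/4, f'(mid) = -5, new interval = [-5/4, -1/2]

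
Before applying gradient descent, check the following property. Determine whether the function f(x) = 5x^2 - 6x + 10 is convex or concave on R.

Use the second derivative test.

f(x) = 5x^2 - 6x + 10
f'(x) = 10x - 6
f''(x) = 10
Since f''(x) = 10 > 0 for all x, f is convex on R.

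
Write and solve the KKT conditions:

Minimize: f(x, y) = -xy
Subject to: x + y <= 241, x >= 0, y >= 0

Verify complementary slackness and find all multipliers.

Problem: min -xy s.t. x + y <= 241 (multiplier lambda), x >= 0 (mu_x), y >= 0 (mu_y)
KKT stationarity: -y + lambda - mu_x = 0, -x + lambda - mu_y = 0, with lambda, mu_x, mu_y >= 0
Complementary slackness: lambda*(x + y - 241) = 0, mu_x*x = 0, mu_y*y = 0
If lambda = 0: y = -mu_x <= 0 and x = -mu_y <= 0 force x = y = 0 with f = 0; but x = y = 241/2 is feasible with f = -58081/4 < 0, so this is not the minimum. Hence lambda > 0 and x + y = 241.
Try x > 0, y > 0 (so mu_x = mu_y = 0): y = lambda, x = lambda => x = y = lambda
x + y = 241 => 2*lambda = 241 => lambda = 241/2
x* = y* = 241/2 > 0, consistent with mu_x = mu_y = 0.
(Any feasible point with x = 0 or y = 0 has f = 0 > -58081/4, so the minimum is not on those boundaries.)
min(-xy) = -58081/4 (i.e. max xy = 58081/4)
Multipliers: lambda = 241/2, mu_x = 0, mu_y = 0
Complementary slackness: lambda*(x + y - 241) = 241/2*(241/2 + 241/2 - 241) = 0, mu_x*x = 0*241/2 = 0, mu_y*y = 0*241/2 = 0. Satisfied.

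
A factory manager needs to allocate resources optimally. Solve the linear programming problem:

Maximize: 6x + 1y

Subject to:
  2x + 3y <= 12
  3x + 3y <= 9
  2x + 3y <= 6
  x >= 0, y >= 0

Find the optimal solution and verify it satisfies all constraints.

Feasible vertices: (0, 0), (0, 2), (3, 0)
Objective 6x + 1y at each vertex:
  (0, 0): 0
  (0, 2): 2
  (3, 0): 18
Maximum is 18 at (3, 0).
Verify constraints at (x, y) = (3, 0):
  2*3 + 3*0 = 6 <= 12
  3*3 + 3*0 = 9 <= 9 (active)
  2*3 + 3*0 = 6 <= 6 (active)
  x = 3 >= 0, y = 0 >= 0. All constraints satisfied.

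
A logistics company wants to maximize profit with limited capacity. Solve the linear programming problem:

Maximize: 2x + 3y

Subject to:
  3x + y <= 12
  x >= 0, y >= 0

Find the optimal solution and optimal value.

The feasible region has vertices at [(0, 0), (4, 0), (0, 12)].
Checking objective 2x + 3y at each vertex:
  (0, 0): 2*0 + 3*0 = 0
  (4, 0): 2*4 + 3*0 = 8
  (0, 12): 2*0 + 3*12 = 36
Maximum is 36 at (0, 12).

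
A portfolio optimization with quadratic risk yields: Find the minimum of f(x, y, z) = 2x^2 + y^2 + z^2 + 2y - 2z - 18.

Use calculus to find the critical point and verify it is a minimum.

f(x,y,z) = 2x^2 + y^2 + z^2 + 2y - 2z - 18
df/dx = 4x + (0) = 0 => x = 0
df/dy = 2y + (2) = 0 => y = -1
df/dz = 2z + (-2) = 0 => z = 1
f(0,-1,1) = 2*(0)^2 + 1*(-1)^2 + 1*(1)^2 + 2*(-1) + -2*(1) + -18 = -20
Hessian is diagonal with entries 4, 2, 2 > 0, confirmed minimum.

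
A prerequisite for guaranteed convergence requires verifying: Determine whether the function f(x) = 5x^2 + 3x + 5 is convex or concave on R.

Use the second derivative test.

f(x) = 5x^2 + 3x + 5
f'(x) = 10x + 3
f''(x) = 10
Since f''(x) = 10 > 0 for all x, f is convex on R.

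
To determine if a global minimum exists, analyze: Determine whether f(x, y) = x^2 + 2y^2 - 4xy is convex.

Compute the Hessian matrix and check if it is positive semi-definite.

f(x,y) = x^2 + 2y^2 - 4xy
Hessian H = [[2, -4], [-4, 4]]
trace(H) = 6, det(H) = -8
Eigenvalues: (6 +/- sqrt(68)) / 2 = 7.123, -1.123
Since not both eigenvalues positive, f is neither convex nor concave.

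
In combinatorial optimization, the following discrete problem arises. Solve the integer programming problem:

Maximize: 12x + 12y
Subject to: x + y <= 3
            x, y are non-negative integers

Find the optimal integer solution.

Objective: 12x + 12y, constraint: x + y <= 3
Coefficient of x is 12 >= coefficient of y is 12, so allocate the entire budget to x.
Optimal: x = 3, y = 0, value = 36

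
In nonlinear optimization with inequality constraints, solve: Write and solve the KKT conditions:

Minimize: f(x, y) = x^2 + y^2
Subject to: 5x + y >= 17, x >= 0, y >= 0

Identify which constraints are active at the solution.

KKT conditions for min x^2 + y^2 s.t. 5x + 1y >= 17, x >= 0, y >= 0:
Stationarity: 2x = mu*5 + mu_x, 2y = mu*1 + mu_y, with mu, mu_x, mu_y >= 0
Complementary slackness: mu*(5x + y - 17) = 0, mu_x*x = 0, mu_y*y = 0
(0, 0) is infeasible (5*0 + 1*0 < 17), so if mu = 0 stationarity would force x = mu_x/2 >= 0, y = mu_y/2 >= 0 with mu_x*x = mu_y*y = 0, i.e. x = y = 0: contradiction. Hence mu > 0 and 5x + y = 17 is active.
Try x > 0, y > 0 (so mu_x = mu_y = 0): x = 5*mu/2, y = 1*mu/2
Substitute: 5*(5*mu/2) + 1*(1*mu/2) = 17
  mu*26/2 = 17 => mu = 17/13
x* = 85/26 > 0, y* = 17/26 > 0, consistent with mu_x = mu_y = 0.
f is convex and the constraints are linear, so this KKT point is the global minimum.
f* = 289/26
Active constraints: 5x + y >= 17 (holds with equality, mu = 17/13 > 0); x >= 0 and y >= 0 are inactive (mu_x = mu_y = 0).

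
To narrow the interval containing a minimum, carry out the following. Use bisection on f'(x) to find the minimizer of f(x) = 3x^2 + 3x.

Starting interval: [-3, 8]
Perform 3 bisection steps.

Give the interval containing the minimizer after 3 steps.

Finding critical point of f(x) = 3x^2 + 3x using bisection on f'(x) = 6x + 3.
f'(x) = 0 when x = -1/2.
Starting interval: [-3, 8]
Step 1: mid = 5/2, f'(mid) = 18, new interval = [-3, 5/2]
Step 2: mid = -1/4, f'(mid) = 3/2, new interval = [-3, -1/4]
Step 3: mid = -13/8, f'(mid) = -27/4, new interval = [-13/8, -1/4]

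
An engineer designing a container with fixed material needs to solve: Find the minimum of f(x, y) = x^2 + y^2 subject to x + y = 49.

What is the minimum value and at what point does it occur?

Substitute y = 49 - x into f(x,y) = x^2 + y^2:
g(x) = x^2 + (49 - x)^2 = 2x^2 - 98x + 2401
g'(x) = 4x - 98 = 0  =>  x = 49/2
y = 49 - 49/2 = 49/2
Minimum value = (49/2)^2 + (49/2)^2 = 2401/2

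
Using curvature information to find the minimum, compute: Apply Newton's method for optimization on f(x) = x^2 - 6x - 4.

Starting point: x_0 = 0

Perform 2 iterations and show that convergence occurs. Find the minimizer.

f(x) = x^2 - 6x - 4, f'(x) = 2x + (-6), f''(x) = 2
Step 1: f'(0) = -6, x_1 = 0 - -6/2 = 3
Step 2: f'(3) = 0, x_2 = 3 (converged)
Newton's method converges in 1 step for quadratics.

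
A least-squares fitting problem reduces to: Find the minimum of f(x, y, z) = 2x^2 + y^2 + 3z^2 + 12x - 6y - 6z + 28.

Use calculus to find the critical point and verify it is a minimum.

f(x,y,z) = 2x^2 + y^2 + 3z^2 + 12x - 6y - 6z + 28
df/dx = 4x + (12) = 0 => x = -3
df/dy = 2y + (-6) = 0 => y = 3
df/dz = 6z + (-6) = 0 => z = 1
f(-3,3,1) = 2*(-3)^2 + 1*(3)^2 + 3*(1)^2 + 12*(-3) + -6*(3) + -6*(1) + 28 = -2
Hessian is diagonal with entries 4, 2, 6 > 0, confirmed minimum.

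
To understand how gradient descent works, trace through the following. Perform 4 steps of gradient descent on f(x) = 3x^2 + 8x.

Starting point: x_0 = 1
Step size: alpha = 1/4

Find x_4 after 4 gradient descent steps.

f(x) = 3x^2 + 8x, f'(x) = 6x + (8)
Step 1: f'(1) = 14, x_1 = 1 - 1/4 * 14 = -5/2
Step 2: f'(-5/2) = -7, x_2 = -5/2 - 1/4 * -7 = -3/4
Step 3: f'(-3/4) = 7/2, x_3 = -3/4 - 1/4 * 7/2 = -13/8
Step 4: f'(-13/8) = -7/4, x_4 = -13/8 - 1/4 * -7/4 = -19/16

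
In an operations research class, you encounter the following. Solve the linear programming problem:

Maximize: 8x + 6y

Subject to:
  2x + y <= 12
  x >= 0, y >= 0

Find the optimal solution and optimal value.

The feasible region has vertices at [(0, 0), (6, 0), (0, 12)].
Checking objective 8x + 6y at each vertex:
  (0, 0): 8*0 + 6*0 = 0
  (6, 0): 8*6 + 6*0 = 48
  (0, 12): 8*0 + 6*12 = 72
Maximum is 72 at (0, 12).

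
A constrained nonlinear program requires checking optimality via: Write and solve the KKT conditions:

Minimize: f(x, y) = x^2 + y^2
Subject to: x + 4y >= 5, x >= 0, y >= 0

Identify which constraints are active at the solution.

KKT conditions for min x^2 + y^2 s.t. 1x + 4y >= 5, x >= 0, y >= 0:
Stationarity: 2x = mu*1 + mu_x, 2y = mu*4 + mu_y, with mu, mu_x, mu_y >= 0
Complementary slackness: mu*(x + 4y - 5) = 0, mu_x*x = 0, mu_y*y = 0
(0, 0) is infeasible (1*0 + 4*0 < 5), so if mu = 0 stationarity would force x = mu_x/2 >= 0, y = mu_y/2 >= 0 with mu_x*x = mu_y*y = 0, i.e. x = y = 0: contradiction. Hence mu > 0 and x + 4y = 5 is active.
Try x > 0, y > 0 (so mu_x = mu_y = 0): x = 1*mu/2, y = 4*mu/2
Substitute: 1*(1*mu/2) + 4*(4*mu/2) = 5
  mu*17/2 = 5 => mu = 10/17
x* = 5/17 > 0, y* = 20/17 > 0, consistent with mu_x = mu_y = 0.
f is convex and the constraints are linear, so this KKT point is the global minimum.
f* = 25/17
Active constraints: x + 4y >= 5 (holds with equality, mu = 10/17 > 0); x >= 0 and y >= 0 are inactive (mu_x = mu_y = 0).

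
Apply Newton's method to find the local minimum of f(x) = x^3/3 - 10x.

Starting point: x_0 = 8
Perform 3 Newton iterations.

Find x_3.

f(x) = x^3/3 - 10x
f'(x) = x^2 - 10, f''(x) = 2x
Newton update: x_{n+1} = x_n - (x_n^2 - 10)/(2*x_n)
Step 1: x_0 = 8, f'=54, f''=16, x_1 = 37/8
Step 2: x_1 = 37/8, f'=729/64, f''=37/4, x_2 = 2009/592
Step 3: x_2 = 2009/592, f'=531441/350464, f''=2009/296, x_3 = 7540721/2378656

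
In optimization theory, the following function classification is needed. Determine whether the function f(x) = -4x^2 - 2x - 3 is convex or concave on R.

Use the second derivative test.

f(x) = -4x^2 - 2x - 3
f'(x) = -8x - 2
f''(x) = -8
Since f''(x) = -8 < 0 for all x, f is concave on R.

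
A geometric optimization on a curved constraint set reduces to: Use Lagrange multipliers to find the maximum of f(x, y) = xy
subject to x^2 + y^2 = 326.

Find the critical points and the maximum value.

Lagrange conditions: y = 2*lambda*x and x = 2*lambda*y
If x = 0 then y = 0, violating the constraint, so x, y != 0.
Dividing: y/x = x/y => x^2 = y^2 => y = x or y = -x
Constraint: 2x^2 = 326 => x^2 = 163 => x = +/-sqrt(163)
Critical points: (sqrt(163), sqrt(163)), (-sqrt(163), -sqrt(163)), (sqrt(163), -sqrt(163)), (-sqrt(163), sqrt(163))
  y = x:  xy = x^2 = 163  at (sqrt(163), sqrt(163)) and (-sqrt(163), -sqrt(163))
  y = -x: xy = -x^2 = -163 at (sqrt(163), -sqrt(163)) and (-sqrt(163), sqrt(163))
Maximum xy = 163 at (sqrt(163), sqrt(163)) and (-sqrt(163), -sqrt(163))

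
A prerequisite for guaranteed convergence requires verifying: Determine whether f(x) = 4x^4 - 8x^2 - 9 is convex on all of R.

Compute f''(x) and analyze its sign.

f(x) = 4x^4 - 8x^2 - 9
f'(x) = 16x^3 + -16x
f''(x) = 48x^2 + -16
f''(0) = -16 < 0, so not convex near x = 0
Therefore, f is not globally convex on R.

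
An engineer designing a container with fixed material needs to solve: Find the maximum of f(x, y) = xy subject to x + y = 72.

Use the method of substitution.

Substitute y = 72 - x into f(x,y) = xy:
g(x) = x(72 - x) = 72x - x^2
g'(x) = 72 - 2x = 0  =>  x = 36
y = 72 - 36 = 36
Maximum value = 36 * 36 = 1296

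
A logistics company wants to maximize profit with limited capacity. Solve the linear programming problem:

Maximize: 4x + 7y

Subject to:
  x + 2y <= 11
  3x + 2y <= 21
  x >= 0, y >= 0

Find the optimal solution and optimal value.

Feasible vertices: (0, 0), (0, 11/2), (5, 3), (7, 0)
Objective 4x + 7y at each:
  (0, 0): 0
  (0, 11/2): 77/2
  (5, 3): 41
  (7, 0): 28
Maximum is 41 at (5, 3).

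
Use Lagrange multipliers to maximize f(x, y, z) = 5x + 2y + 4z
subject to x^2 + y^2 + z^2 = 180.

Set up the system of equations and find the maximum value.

Lagrange conditions: 5 = 2*lambda*x, 2 = 2*lambda*y, 4 = 2*lambda*z
So x:5 = y:2 = z:4, i.e. x = 5t, y = 2t, z = 4t
Constraint: t^2*(5^2 + 2^2 + 4^2) = 180
  t^2 * 45 = 180  =>  t = sqrt(4)
Maximum = 5*5t + 2*2t + 4*4t = 45*sqrt(4) = 90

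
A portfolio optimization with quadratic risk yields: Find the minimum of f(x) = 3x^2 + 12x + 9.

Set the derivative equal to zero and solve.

f(x) = 3x^2 + 12x + 9
f'(x) = 6x + (12) = 0
x = -12/6 = -2
f(-2) = -3
Since f''(x) = 6 > 0, this is a minimum.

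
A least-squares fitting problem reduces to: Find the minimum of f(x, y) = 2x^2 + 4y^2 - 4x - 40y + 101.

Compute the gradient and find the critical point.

f(x,y) = 2x^2 + 4y^2 - 4x - 40y + 101
df/dx = 4x + (-4) = 0  =>  x = 1
df/dy = 8y + (-40) = 0  =>  y = 5
f(1, 5) = 2*(1)^2 + 4*(5)^2 + -4*(1) + -40*(5) + 101 = -1
Hessian is diagonal with entries 4, 8 > 0, so this is a minimum.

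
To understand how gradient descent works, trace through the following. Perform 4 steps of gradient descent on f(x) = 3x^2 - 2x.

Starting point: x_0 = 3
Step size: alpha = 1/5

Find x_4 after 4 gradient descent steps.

f(x) = 3x^2 - 2x, f'(x) = 6x + (-2)
Step 1: f'(3) = 16, x_1 = 3 - 1/5 * 16 = -1/5
Step 2: f'(-1/5) = -16/5, x_2 = -1/5 - 1/5 * -16/5 = 11/25
Step 3: f'(11/25) = 16/25, x_3 = 11/25 - 1/5 * 16/25 = 39/125
Step 4: f'(39/125) = -16/125, x_4 = 39/125 - 1/5 * -16/125 = 211/625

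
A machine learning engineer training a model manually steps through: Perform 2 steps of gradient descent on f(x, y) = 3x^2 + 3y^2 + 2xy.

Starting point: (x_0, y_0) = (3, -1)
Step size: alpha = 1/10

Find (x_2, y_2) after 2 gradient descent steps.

f(x,y) = 3x^2 + 3y^2 + 2xy
grad_x = 6x + 2y, grad_y = 6y + 2x
Step 1: grad = (16, 0), (7/5, -1)
Step 2: grad = (32/5, -16/5), (19/25, -17/25)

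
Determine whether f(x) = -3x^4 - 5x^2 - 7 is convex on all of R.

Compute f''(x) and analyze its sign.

f(x) = -3x^4 - 5x^2 - 7
f'(x) = -12x^3 + -10x
f''(x) = -36x^2 + -10
f''(x) = -36x^2 + -10 <= -10 < 0 for all x
Therefore, f is concave on R.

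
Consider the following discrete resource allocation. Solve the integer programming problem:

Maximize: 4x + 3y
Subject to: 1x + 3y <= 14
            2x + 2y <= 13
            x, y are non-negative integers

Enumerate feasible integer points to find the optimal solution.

Constraint 1: 1x + 3y <= 14
Constraint 2: 2x + 2y <= 13
Feasible x range (need y >= 0): 0 <= x <= min(14/1, 13/2) => x in {0, ..., 6}.
Enumerate feasible integer points row by row (the coefficient of y is 3 > 0, so for each x the largest feasible y gives the best value):
  x = 0: y <= min((14 - 1*0)/3, (13 - 2*0)/2) => y in {0, ..., 4}; best 4*0 + 3*4 = 12
  x = 1: y <= min((14 - 1*1)/3, (13 - 2*1)/2) => y in {0, ..., 4}; best 4*1 + 3*4 = 16
  x = 2: y <= min((14 - 1*2)/3, (13 - 2*2)/2) => y in {0, ..., 4}; best 4*2 + 3*4 = 20
  x = 3: y <= min((14 - 1*3)/3, (13 - 2*3)/2) => y in {0, ..., 3}; best 4*3 + 3*3 = 21
  x = 4: y <= min((14 - 1*4)/3, (13 - 2*4)/2) => y in {0, ..., 2}; best 4*4 + 3*2 = 22
  x = 5: y <= min((14 - 1*5)/3, (13 - 2*5)/2) => y in {0, ..., 1}; best 4*5 + 3*1 = 23
  x = 6: y <= min((14 - 1*6)/3, (13 - 2*6)/2) => y in {0}; best 4*6 + 3*0 = 24
The maximum 4x + 3y = 24 is achieved at x = 6, y = 0.
Check: 1*6 + 3*0 = 6 <= 14 and 2*6 + 2*0 = 12 <= 13.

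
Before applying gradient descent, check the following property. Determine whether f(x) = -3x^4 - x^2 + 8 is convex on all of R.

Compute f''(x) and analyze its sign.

f(x) = -3x^4 - x^2 + 8
f'(x) = -12x^3 + -2x
f''(x) = -36x^2 + -2
f''(x) = -36x^2 + -2 <= -2 < 0 for all x
Therefore, f is concave on R.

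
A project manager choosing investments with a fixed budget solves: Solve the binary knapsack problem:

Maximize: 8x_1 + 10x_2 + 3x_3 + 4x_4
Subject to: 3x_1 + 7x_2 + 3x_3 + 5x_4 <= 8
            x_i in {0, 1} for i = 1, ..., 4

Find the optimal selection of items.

Items: item 1 (v=8, w=3), item 2 (v=10, w=7), item 3 (v=3, w=3), item 4 (v=4, w=5)
Capacity: 8
Checking all 16 subsets (w = total weight, v = total value):
  {}: w = 0, v = 0
  {1}: w = 3, v = 8
  {2}: w = 7, v = 10
  {3}: w = 3, v = 3
  {4}: w = 5, v = 4
  {1, 2}: w = 10 > 8, infeasible
  {1, 3}: w = 6, v = 11
  {1, 4}: w = 8, v = 12
  {2, 3}: w = 10 > 8, infeasible
  {2, 4}: w = 12 > 8, infeasible
  {3, 4}: w = 8, v = 7
  {1, 2, 3}: w = 13 > 8, infeasible
  {1, 2, 4}: w = 15 > 8, infeasible
  {1, 3, 4}: w = 11 > 8, infeasible
  {2, 3, 4}: w = 15 > 8, infeasible
  {1, 2, 3, 4}: w = 18 > 8, infeasible
Best feasible subset: items [1, 4]
Total weight: 8 <= 8, total value: 12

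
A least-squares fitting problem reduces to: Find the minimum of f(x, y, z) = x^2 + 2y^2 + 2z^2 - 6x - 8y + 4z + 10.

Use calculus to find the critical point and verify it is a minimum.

f(x,y,z) = x^2 + 2y^2 + 2z^2 - 6x - 8y + 4z + 10
df/dx = 2x + (-6) = 0 => x = 3
df/dy = 4y + (-8) = 0 => y = 2
df/dz = 4z + (4) = 0 => z = -1
f(3,2,-1) = 1*(3)^2 + 2*(2)^2 + 2*(-1)^2 + -6*(3) + -8*(2) + 4*(-1) + 10 = -9
Hessian is diagonal with entries 2, 4, 4 > 0, confirmed minimum.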